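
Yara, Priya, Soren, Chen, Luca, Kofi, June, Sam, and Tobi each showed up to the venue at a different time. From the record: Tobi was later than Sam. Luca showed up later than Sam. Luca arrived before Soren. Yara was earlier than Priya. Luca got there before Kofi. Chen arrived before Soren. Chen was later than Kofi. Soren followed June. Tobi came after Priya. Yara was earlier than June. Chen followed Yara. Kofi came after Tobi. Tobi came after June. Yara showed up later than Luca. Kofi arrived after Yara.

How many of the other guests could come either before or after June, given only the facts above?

Forced before June: Luca, Sam, and Yara; forced after June: Chen, Kofi, Soren, and Tobi.
That leaves Priya with no forced order relative to June — 1.

1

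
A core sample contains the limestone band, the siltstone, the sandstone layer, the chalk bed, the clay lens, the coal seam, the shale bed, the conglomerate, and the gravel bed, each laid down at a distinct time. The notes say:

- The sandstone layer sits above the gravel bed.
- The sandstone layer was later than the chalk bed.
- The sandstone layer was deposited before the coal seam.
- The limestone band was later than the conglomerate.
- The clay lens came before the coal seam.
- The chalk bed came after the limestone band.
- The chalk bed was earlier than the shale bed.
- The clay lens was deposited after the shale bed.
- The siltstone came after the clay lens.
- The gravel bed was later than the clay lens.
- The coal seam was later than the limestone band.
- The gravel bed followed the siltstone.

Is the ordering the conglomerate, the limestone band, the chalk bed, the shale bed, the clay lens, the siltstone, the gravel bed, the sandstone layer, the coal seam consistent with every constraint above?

yes

Check each stated constraint against the proposed order — e.g. the chalk bed is ahead of the sandstone layer; the limestone band is ahead of the coal seam. Every pair is in the required order; nothing is violated.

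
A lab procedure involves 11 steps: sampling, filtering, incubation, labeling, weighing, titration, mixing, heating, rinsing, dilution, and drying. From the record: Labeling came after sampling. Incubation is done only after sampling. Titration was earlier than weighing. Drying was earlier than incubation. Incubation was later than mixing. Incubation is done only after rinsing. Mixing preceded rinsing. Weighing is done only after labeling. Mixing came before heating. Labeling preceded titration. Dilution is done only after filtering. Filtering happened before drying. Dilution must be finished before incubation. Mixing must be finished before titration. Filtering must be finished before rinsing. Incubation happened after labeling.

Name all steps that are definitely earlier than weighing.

labeling, mixing, sampling, titration

Directly stated before weighing: labeling and titration.
Mixing reaches weighing via mixing → titration → weighing.
Sampling reaches weighing via sampling → labeling → weighing.
No chain forces drying (or any of the others) ahead of weighing.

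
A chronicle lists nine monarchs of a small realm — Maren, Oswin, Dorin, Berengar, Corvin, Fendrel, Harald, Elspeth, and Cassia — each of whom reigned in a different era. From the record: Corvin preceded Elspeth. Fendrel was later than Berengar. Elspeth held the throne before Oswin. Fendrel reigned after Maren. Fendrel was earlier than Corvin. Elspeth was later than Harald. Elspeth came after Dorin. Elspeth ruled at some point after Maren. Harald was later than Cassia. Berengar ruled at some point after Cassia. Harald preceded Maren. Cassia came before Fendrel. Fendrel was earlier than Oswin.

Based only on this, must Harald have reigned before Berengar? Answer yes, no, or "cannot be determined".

No chain of stated constraints runs from Harald to Berengar, and none runs from Berengar to Harald either.
So the relative order of Harald and Berengar is not fixed by the given facts.

cannot be determined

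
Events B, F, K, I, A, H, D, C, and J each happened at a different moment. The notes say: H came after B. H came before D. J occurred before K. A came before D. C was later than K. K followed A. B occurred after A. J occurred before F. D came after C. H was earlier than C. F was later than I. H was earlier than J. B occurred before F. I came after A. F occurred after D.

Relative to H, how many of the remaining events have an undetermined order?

Forced before H: A and B; forced after H: C, D, F, J, and K.
That leaves I with no forced order relative to H — 1.

1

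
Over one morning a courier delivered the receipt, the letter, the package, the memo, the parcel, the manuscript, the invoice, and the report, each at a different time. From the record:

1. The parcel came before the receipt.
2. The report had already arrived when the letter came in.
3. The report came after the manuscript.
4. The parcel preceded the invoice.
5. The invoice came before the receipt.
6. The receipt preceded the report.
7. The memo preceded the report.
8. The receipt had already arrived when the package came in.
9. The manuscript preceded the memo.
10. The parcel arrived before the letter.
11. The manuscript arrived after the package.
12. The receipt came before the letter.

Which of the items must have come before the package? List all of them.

the invoice, the parcel, the receipt

Directly stated before the package: the receipt.
The invoice reaches the package via the invoice → the receipt → the package.
The parcel reaches the package via the parcel → the receipt → the package.
No chain forces the report (or any of the others) ahead of the package.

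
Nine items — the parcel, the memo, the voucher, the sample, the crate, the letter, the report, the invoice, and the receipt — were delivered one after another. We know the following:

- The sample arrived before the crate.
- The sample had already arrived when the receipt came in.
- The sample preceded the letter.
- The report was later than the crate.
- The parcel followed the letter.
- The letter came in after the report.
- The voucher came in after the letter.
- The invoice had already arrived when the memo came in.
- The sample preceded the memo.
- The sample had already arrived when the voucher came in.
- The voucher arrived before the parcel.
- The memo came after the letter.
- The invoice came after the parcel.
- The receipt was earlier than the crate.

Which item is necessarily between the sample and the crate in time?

the receipt

Tracing the constraints gives the sample → the receipt → the crate, so the receipt sits after the sample and before the crate.
No other item is forced both after the sample and before the crate.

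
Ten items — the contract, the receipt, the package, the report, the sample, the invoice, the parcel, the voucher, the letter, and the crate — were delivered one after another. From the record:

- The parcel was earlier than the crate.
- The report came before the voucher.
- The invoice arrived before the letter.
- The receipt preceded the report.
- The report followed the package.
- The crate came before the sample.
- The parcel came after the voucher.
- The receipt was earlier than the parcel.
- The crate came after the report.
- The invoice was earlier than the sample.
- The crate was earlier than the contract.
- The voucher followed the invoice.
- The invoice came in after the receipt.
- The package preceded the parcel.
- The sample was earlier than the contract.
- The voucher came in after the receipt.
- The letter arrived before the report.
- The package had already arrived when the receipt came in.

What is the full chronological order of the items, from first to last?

The constraints fix every adjacent pair, so only one ordering works:
the package → the receipt → the invoice → the letter → the report → the voucher → the parcel → the crate → the sample → the contract.

the package, the receipt, the invoice, the letter, the report, the voucher, the parcel, the crate, the sample, the contract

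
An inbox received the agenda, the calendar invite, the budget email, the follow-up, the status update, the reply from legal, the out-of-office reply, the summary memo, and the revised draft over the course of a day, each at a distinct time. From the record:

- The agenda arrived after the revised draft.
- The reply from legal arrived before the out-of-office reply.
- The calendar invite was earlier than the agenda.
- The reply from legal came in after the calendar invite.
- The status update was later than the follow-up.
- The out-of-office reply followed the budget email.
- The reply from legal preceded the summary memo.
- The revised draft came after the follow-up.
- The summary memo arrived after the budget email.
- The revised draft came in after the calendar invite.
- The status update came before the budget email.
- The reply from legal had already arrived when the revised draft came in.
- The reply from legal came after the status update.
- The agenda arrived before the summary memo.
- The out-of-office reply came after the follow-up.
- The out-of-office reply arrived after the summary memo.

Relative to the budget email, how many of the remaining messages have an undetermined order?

4

Forced before the budget email: the follow-up and the status update; forced after the budget email: the out-of-office reply and the summary memo.
That leaves the agenda, the calendar invite, the reply from legal, and the revised draft with no forced order relative to the budget email — 4.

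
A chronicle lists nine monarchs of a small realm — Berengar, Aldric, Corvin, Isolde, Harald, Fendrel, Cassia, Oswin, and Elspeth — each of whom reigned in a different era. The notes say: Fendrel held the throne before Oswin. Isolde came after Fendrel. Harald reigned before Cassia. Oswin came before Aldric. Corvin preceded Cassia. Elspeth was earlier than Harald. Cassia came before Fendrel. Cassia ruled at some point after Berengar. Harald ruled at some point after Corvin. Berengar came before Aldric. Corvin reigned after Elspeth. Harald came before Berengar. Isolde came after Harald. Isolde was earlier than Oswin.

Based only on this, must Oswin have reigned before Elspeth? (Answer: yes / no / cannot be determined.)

Tracing the constraints gives Elspeth → Harald → Isolde → Oswin, so Elspeth must come before Oswin.
That means Oswin cannot be before Elspeth.

no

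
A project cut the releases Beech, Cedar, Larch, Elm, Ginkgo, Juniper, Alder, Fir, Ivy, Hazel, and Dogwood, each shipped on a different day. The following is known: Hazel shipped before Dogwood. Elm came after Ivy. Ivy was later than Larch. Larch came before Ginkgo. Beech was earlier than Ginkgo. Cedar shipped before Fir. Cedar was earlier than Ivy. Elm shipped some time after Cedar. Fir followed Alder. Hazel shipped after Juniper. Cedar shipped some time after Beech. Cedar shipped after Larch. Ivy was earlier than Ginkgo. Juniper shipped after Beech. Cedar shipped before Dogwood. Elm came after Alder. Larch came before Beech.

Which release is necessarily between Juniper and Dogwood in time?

Hazel

Tracing the constraints gives Juniper → Hazel → Dogwood, so Hazel sits after Juniper and before Dogwood.
No other release is forced both after Juniper and before Dogwood.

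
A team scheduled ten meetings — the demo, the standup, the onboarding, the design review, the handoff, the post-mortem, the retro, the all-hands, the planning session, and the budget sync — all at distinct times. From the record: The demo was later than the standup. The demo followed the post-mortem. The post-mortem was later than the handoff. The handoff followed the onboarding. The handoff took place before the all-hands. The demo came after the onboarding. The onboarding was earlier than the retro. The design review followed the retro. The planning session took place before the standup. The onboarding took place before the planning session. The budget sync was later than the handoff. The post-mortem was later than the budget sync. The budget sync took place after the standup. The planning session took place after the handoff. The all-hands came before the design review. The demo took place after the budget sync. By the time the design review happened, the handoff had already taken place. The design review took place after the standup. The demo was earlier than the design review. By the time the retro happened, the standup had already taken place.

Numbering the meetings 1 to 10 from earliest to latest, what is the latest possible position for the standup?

The standup must come before the budget sync, the demo, the design review, the post-mortem, and the retro — 5 meetings forced after it.
Everything else can be placed before the standup in some valid order, so the standup can sit as late as position 10 − 5 = 5.

5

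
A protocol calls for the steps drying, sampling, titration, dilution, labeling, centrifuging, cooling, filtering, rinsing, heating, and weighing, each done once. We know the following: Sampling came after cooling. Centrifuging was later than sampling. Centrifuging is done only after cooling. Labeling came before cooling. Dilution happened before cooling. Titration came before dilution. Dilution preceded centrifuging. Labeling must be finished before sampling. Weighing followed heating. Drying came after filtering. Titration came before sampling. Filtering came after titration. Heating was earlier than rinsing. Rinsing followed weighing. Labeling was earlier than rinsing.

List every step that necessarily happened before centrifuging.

Directly stated before centrifuging: cooling, dilution, and sampling.
Labeling reaches centrifuging via labeling → sampling → centrifuging.
Titration reaches centrifuging via titration → dilution → centrifuging.
No chain forces heating (or any of the others) ahead of centrifuging.

cooling, dilution, labeling, sampling, titration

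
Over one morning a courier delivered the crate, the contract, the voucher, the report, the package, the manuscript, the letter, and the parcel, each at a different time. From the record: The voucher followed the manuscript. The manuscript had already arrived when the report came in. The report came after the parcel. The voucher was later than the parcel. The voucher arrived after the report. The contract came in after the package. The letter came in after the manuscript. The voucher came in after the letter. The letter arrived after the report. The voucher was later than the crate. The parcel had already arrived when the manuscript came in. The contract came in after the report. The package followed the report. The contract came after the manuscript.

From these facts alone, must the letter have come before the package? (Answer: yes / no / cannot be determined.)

cannot be determined

No chain of stated constraints runs from the letter to the package, and none runs from the package to the letter either.
So the relative order of the letter and the package is not fixed by the given facts.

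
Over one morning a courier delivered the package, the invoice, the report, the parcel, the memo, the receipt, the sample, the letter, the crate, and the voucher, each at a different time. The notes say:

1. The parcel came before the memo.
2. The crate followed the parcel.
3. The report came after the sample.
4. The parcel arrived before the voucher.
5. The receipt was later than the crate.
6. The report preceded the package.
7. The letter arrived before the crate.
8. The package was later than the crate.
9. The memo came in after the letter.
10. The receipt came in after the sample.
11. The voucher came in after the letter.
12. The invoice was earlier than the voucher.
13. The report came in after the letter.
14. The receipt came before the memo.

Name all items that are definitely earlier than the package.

Directly stated before the package: the crate and the report.
The letter reaches the package via the letter → the report → the package.
The parcel reaches the package via the parcel → the crate → the package.
The sample reaches the package via the sample → the report → the package.

the crate, the letter, the parcel, the report, the sample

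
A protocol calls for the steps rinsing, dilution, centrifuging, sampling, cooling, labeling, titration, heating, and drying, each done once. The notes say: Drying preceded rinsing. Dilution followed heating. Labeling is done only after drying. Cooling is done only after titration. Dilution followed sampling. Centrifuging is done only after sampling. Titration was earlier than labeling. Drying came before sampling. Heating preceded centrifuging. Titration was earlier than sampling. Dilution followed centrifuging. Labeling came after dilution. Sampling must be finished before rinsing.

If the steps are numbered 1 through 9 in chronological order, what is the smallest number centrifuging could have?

Drying, heating, sampling, and titration must all come before centrifuging — 4 forced predecessors.
Nothing else is forced ahead of centrifuging, so its earliest slot is position 4 + 1 = 5.

5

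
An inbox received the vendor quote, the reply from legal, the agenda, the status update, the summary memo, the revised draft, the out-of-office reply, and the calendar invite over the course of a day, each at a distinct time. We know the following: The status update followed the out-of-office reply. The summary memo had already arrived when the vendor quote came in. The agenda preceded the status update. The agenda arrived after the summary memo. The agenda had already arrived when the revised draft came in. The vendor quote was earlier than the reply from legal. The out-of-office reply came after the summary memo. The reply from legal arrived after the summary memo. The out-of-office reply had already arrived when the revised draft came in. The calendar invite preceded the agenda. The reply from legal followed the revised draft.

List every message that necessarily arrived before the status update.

Directly stated before the status update: the agenda and the out-of-office reply.
The calendar invite reaches the status update via the calendar invite → the agenda → the status update.
The summary memo reaches the status update via the summary memo → the agenda → the status update.
No chain forces the vendor quote (or any of the others) ahead of the status update.

the agenda, the calendar invite, the out-of-office reply, the summary memo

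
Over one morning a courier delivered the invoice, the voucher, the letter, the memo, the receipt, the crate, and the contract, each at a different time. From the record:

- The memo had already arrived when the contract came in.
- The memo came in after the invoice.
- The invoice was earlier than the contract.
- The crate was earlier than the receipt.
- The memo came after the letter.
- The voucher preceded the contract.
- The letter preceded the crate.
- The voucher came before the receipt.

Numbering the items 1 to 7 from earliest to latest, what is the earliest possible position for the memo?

The invoice and the letter must both come before the memo — 2 forced predecessors.
Nothing else is forced ahead of the memo, so its earliest slot is position 2 + 1 = 3.

3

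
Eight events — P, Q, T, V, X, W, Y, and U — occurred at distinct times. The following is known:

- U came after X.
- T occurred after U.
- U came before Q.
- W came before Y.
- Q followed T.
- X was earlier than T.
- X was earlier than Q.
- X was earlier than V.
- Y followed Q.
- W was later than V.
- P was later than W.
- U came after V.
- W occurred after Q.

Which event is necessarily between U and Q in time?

Tracing the constraints gives U → T → Q, so T sits after U and before Q.
No other event is forced both after U and before Q.

T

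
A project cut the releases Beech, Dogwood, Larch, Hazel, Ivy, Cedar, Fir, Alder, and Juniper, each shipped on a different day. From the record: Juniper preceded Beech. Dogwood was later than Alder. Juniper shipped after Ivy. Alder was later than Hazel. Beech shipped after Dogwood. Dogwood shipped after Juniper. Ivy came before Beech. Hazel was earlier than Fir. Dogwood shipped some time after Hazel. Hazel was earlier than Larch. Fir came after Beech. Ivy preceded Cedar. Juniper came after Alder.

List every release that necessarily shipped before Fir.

Directly stated before Fir: Beech and Hazel.
Alder reaches Fir via Alder → Juniper → Beech → Fir.
Dogwood reaches Fir via Dogwood → Beech → Fir.
Ivy reaches Fir via Ivy → Beech → Fir.
Likewise Juniper reaches Fir by chaining the stated constraints.

Alder, Beech, Dogwood, Hazel, Ivy, Juniper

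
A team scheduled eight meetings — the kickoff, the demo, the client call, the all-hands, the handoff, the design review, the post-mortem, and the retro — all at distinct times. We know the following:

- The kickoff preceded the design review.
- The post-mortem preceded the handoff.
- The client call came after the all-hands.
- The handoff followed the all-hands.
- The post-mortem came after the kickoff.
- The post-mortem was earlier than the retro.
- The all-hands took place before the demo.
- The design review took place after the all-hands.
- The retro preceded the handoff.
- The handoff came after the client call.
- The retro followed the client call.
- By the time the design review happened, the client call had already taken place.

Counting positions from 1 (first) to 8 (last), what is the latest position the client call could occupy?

5

The client call must come before the design review, the handoff, and the retro — 3 meetings forced after it.
Everything else can be placed before the client call in some valid order, so the client call can sit as late as position 8 − 3 = 5.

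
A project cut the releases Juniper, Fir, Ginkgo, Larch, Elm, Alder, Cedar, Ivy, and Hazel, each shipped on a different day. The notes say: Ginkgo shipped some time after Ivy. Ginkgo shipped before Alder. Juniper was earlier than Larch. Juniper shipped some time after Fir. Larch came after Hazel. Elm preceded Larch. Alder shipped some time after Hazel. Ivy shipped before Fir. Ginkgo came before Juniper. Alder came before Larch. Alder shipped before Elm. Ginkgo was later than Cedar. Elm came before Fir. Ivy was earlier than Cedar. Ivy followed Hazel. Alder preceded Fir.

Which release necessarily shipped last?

Larch

Every other release has a chain of constraints placing it before Larch, so Larch is last.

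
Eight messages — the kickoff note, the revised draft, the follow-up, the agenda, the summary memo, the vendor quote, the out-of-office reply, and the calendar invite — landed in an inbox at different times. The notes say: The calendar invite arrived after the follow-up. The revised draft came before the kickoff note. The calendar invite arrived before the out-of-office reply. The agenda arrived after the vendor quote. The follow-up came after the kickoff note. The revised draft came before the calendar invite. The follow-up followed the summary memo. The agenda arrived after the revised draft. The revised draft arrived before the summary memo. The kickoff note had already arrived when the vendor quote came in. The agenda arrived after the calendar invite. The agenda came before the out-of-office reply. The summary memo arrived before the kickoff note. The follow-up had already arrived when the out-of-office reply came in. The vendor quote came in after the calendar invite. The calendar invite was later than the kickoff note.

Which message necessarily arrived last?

the out-of-office reply

Every other message has a chain of constraints placing it before the out-of-office reply, so the out-of-office reply is last.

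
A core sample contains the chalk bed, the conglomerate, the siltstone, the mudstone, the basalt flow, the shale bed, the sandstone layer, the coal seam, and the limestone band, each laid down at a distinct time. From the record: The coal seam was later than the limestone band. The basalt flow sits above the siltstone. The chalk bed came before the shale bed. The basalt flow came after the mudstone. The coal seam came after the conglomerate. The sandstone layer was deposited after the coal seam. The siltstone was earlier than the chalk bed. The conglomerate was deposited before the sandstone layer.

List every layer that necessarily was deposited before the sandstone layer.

the coal seam, the conglomerate, the limestone band

Directly stated before the sandstone layer: the coal seam and the conglomerate.
The limestone band reaches the sandstone layer via the limestone band → the coal seam → the sandstone layer.
No chain forces the basalt flow (or any of the others) ahead of the sandstone layer.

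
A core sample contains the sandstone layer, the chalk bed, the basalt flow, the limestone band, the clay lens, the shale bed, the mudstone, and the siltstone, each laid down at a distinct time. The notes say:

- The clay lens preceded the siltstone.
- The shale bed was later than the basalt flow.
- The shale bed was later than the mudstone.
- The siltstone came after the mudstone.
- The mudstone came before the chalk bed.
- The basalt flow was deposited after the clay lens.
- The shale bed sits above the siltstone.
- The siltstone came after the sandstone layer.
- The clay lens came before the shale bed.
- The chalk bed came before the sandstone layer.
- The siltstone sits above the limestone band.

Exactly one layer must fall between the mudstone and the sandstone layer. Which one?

Tracing the constraints gives the mudstone → the chalk bed → the sandstone layer, so the chalk bed sits after the mudstone and before the sandstone layer.
No other layer is forced both after the mudstone and before the sandstone layer.

the chalk bed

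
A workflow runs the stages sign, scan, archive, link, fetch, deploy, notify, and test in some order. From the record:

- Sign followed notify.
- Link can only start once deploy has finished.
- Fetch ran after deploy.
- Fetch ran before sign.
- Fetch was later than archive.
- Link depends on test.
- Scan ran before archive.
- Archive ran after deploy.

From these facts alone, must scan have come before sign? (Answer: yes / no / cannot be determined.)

Chain the constraints: scan → archive → fetch → sign. Each link is directly stated, so scan comes before sign.

yes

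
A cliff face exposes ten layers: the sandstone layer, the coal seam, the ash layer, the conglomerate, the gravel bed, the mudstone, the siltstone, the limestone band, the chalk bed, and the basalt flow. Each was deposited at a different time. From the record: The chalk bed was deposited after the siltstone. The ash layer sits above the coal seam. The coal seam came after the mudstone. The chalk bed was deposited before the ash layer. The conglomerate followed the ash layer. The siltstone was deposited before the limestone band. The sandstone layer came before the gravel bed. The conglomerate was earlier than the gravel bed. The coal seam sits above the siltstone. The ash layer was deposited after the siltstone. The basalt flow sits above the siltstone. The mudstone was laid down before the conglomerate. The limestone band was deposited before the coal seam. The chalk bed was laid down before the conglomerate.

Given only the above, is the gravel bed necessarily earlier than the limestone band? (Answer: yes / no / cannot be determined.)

Tracing the constraints gives the limestone band → the coal seam → the ash layer → the conglomerate → the gravel bed, so the limestone band must come before the gravel bed.
That means the gravel bed cannot be before the limestone band.

no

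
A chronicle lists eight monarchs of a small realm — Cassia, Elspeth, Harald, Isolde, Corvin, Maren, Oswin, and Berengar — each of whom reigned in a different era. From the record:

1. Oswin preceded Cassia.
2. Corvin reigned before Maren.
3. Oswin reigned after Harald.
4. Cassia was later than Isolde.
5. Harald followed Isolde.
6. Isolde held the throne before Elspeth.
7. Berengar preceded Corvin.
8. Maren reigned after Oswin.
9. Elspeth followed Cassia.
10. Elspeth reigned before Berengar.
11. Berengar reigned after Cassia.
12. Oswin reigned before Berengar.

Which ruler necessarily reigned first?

Isolde has a chain of constraints placing them before every other ruler, so Isolde must be first.

Isolde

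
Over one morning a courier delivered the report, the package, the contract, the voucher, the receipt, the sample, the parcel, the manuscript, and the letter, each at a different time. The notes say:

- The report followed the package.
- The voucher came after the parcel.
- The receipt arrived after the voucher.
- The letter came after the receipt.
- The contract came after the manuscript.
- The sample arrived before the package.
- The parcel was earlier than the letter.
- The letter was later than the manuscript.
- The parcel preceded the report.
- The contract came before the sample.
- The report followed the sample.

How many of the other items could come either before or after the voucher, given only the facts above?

Forced before the voucher: the parcel; forced after the voucher: the letter and the receipt.
That leaves the contract, the manuscript, the package, the report, and the sample with no forced order relative to the voucher — 5.

5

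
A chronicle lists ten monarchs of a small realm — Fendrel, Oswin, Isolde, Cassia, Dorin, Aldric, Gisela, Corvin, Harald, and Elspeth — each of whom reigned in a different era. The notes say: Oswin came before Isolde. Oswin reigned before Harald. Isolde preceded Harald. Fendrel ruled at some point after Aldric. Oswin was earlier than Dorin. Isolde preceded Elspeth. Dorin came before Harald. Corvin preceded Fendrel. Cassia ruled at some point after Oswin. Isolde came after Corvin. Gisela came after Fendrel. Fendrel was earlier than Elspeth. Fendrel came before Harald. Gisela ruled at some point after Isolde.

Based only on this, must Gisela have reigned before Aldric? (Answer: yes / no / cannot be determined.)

Tracing the constraints gives Aldric → Fendrel → Gisela, so Aldric must come before Gisela.
That means Gisela cannot be before Aldric.

no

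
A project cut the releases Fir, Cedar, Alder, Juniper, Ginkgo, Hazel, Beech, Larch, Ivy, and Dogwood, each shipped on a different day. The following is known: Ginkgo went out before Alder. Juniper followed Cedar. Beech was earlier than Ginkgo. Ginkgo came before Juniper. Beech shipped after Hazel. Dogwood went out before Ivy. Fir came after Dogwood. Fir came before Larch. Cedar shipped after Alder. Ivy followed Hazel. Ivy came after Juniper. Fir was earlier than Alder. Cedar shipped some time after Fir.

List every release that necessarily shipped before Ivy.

Alder, Beech, Cedar, Dogwood, Fir, Ginkgo, Hazel, Juniper

Directly stated before Ivy: Dogwood, Hazel, and Juniper.
Alder reaches Ivy via Alder → Cedar → Juniper → Ivy.
Beech reaches Ivy via Beech → Ginkgo → Juniper → Ivy.
Cedar reaches Ivy via Cedar → Juniper → Ivy.
Likewise Fir and Ginkgo each reach Ivy by chaining the stated constraints.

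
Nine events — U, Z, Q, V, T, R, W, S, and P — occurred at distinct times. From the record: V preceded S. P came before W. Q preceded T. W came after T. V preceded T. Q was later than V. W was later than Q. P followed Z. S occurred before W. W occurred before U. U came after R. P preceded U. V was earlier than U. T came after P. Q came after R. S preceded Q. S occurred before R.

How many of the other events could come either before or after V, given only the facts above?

Forced after V: Q, R, S, T, U, and W.
That leaves P and Z with no forced order relative to V — 2.

2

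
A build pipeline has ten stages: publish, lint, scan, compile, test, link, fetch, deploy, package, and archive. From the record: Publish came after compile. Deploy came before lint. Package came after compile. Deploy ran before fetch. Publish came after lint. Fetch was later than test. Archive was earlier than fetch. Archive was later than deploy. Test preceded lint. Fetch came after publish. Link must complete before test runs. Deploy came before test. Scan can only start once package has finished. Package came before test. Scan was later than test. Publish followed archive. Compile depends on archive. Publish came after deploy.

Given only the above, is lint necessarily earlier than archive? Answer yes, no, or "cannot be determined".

Tracing the constraints gives archive → compile → package → test → lint, so archive must come before lint.
That means lint cannot be before archive.

no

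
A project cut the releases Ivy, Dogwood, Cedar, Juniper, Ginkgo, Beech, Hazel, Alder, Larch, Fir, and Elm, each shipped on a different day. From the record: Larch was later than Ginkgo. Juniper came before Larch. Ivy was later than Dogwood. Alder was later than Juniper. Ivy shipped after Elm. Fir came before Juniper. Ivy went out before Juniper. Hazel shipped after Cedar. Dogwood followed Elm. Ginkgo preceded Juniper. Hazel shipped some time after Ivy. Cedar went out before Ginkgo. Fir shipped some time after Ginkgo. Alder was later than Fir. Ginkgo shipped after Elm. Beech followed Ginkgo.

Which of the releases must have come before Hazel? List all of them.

Directly stated before Hazel: Cedar and Ivy.
Dogwood reaches Hazel via Dogwood → Ivy → Hazel.
Elm reaches Hazel via Elm → Ivy → Hazel.
No chain forces Larch (or any of the others) ahead of Hazel.

Cedar, Dogwood, Elm, Ivy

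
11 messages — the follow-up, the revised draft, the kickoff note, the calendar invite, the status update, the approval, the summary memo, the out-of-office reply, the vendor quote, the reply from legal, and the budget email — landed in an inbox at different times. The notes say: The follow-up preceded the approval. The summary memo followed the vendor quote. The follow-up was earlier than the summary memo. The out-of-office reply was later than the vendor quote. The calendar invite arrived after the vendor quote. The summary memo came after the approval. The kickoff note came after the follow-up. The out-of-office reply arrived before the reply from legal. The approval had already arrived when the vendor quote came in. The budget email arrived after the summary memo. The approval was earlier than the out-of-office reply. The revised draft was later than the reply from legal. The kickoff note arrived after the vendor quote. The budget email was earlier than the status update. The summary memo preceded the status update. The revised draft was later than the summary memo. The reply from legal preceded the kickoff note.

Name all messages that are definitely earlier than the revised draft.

Directly stated before the revised draft: the reply from legal and the summary memo.
The approval reaches the revised draft via the approval → the summary memo → the revised draft.
The follow-up reaches the revised draft via the follow-up → the summary memo → the revised draft.
The out-of-office reply reaches the revised draft via the out-of-office reply → the reply from legal → the revised draft.
Likewise the vendor quote reaches the revised draft by chaining the stated constraints.
No chain forces the status update (or any of the others) ahead of the revised draft.

the approval, the follow-up, the out-of-office reply, the reply from legal, the summary memo, the vendor quote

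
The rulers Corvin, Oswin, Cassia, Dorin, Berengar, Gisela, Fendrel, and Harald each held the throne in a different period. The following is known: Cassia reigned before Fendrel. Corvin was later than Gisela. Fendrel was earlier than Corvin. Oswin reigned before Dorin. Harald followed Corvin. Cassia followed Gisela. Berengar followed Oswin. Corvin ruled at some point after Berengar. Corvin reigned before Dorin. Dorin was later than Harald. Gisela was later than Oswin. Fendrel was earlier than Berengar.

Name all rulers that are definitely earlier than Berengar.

Directly stated before Berengar: Fendrel and Oswin.
Cassia reaches Berengar via Cassia → Fendrel → Berengar.
Gisela reaches Berengar via Gisela → Cassia → Fendrel → Berengar.
No chain forces Corvin (or any of the others) ahead of Berengar.

Cassia, Fendrel, Gisela, Oswin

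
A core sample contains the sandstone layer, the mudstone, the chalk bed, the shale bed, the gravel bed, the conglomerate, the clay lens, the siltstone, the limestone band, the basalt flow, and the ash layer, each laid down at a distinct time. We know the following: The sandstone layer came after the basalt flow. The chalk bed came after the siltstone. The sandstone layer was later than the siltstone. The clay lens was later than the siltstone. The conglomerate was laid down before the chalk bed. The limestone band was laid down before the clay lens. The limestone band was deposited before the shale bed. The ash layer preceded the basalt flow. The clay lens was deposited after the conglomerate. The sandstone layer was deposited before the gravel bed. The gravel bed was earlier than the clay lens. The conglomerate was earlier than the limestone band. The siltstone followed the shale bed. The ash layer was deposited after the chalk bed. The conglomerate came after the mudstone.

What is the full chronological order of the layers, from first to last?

the mudstone, the conglomerate, the limestone band, the shale bed, the siltstone, the chalk bed, the ash layer, the basalt flow, the sandstone layer, the gravel bed, the clay lens

The constraints fix every adjacent pair, so only one ordering works:
the mudstone → the conglomerate → the limestone band → the shale bed → the siltstone → the chalk bed → the ash layer → the basalt flow → the sandstone layer → the gravel bed → the clay lens.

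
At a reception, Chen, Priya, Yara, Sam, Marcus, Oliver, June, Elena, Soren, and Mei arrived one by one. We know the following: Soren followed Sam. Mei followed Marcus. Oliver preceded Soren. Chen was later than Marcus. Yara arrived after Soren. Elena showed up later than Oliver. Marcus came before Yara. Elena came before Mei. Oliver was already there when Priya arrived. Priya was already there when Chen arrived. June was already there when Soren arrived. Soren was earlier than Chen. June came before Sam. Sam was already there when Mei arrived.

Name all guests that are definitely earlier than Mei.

Directly stated before Mei: Elena, Marcus, and Sam.
June reaches Mei via June → Sam → Mei.
Oliver reaches Mei via Oliver → Elena → Mei.
No chain forces Chen (or any of the others) ahead of Mei.

Elena, June, Marcus, Oliver, Sam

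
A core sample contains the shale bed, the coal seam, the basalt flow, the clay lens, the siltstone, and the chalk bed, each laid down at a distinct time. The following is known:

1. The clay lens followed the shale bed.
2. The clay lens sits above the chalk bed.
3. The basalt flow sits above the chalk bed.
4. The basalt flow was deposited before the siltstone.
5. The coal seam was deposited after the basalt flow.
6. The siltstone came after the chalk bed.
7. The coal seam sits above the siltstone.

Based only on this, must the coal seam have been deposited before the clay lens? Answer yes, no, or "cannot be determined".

cannot be determined

No chain of stated constraints runs from the coal seam to the clay lens, and none runs from the clay lens to the coal seam either.
So the relative order of the coal seam and the clay lens is not fixed by the given facts.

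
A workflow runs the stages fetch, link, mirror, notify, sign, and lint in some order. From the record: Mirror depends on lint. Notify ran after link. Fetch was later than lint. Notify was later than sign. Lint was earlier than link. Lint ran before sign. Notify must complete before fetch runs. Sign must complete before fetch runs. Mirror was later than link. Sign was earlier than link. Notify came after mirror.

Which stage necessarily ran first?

Lint has a chain of constraints placing it before every other stage, so lint must be first.

lint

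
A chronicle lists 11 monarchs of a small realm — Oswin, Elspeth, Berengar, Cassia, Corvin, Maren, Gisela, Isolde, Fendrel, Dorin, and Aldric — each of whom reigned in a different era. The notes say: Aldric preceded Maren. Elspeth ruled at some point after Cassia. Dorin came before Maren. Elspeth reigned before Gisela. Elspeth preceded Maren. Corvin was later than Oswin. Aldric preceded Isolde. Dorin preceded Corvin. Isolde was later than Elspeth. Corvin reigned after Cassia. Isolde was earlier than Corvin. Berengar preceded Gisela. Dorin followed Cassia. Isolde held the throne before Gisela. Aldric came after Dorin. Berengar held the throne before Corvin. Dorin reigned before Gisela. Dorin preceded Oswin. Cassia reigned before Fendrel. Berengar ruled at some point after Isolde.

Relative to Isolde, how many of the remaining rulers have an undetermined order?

3

Forced before Isolde: Aldric, Cassia, Dorin, and Elspeth; forced after Isolde: Berengar, Corvin, and Gisela.
That leaves Fendrel, Maren, and Oswin with no forced order relative to Isolde — 3.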